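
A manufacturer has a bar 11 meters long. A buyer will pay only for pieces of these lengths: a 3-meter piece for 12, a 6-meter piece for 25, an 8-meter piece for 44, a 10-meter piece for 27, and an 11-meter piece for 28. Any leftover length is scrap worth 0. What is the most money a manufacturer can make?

56

Consider every possible first cut. f[k] is the best of p[i]+f[k−i] over all sellable i≤k.
f[1] = 0
f[2] = 0
f[3] = 12
f[4] = 12
f[5] = 12
f[6] = 25
f[7] = 25
f[8] = 44
f[9] = 44
f[10] = 44
f[11] = 56  (first piece 3, then f[8]=44)
One optimal cutting: 8 + 3 → 56.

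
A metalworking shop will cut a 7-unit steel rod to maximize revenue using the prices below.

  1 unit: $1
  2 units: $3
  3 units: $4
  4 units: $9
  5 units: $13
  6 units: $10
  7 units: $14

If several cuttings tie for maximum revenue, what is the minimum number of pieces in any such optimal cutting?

2

Consider every possible first cut. r[k] is the best of p[i]+r[k−i] over all sellable i≤k.
r[1] = 1
r[2] = max(1+1, 3+0) = 3
r[3] = max(1+3, 3+1, 4+0) = 4
r[4] = max(1+4, 3+3, 4+1, 9+0) = 9
r[5] = max(1+9, 3+4, 4+3, 9+1, 13+0) = 13
r[6] = max(1+13, 3+9, 4+4, 9+3, 13+1, 10+0) = 14
r[7] = max(1+14, 3+13, 4+9, …, 10+1, 14+0) = 16
Maximum revenue is $16.
Now minimize piece count subject to staying optimal: for each k, pieces[k] = 1 + min over i with p[i]+r[k−i]=r[k] of pieces[k−i].
pieces[4] = 1
pieces[5] = 1
pieces[6] = 2
pieces[7] = 2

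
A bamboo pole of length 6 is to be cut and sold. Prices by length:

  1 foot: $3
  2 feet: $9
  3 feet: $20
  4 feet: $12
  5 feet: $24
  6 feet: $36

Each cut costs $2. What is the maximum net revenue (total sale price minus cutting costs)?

38

Let v[k] be the best obtainable value from length k. For each k, try every first piece i and keep the best of price[i] + v[k−i] minus the 2 cut fee when i<k.
v[1] = 3
v[2] = 9
v[3] = 20
v[4] = 21  (first piece 1, then v[3]=20)
v[5] = 27  (first piece 2, then v[3]=20)
v[6] = 38  (first piece 3, then v[3]=20)
One optimal plan: pieces 3 + 3 (1 cut) → $40 − $2 = $38.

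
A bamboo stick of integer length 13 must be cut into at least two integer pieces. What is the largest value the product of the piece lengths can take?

Define f[k] = max over 1≤i<k of i · max(k−i, f[k−i]); the inner max lets the remainder stay uncut if that's better.
f[2] = 1*max(1,0) = 1*1 = 1
f[3] = 1*max(2,1) = 1*2 = 2
f[4] = 2*max(2,1) = 2*2 = 4
f[5] = 2*max(3,2) = 2*3 = 6
f[6] = 3*max(3,2) = 3*3 = 9
f[7] = 2*max(5,6) = 2*6 = 12
f[8] = 2*max(6,9) = 2*9 = 18
f[9] = 3*max(6,9) = 3*9 = 27
f[10] = 2*max(8,18) = 2*18 = 36
f[11] = 2*max(9,27) = 2*27 = 54
f[12] = 3*max(9,27) = 3*27 = 81
f[13] = 2*max(11,54) = 2*54 = 108
One optimal split: 3 + 3 + 3 + 2 + 2; product 3*3*3*2*2 = 108.

108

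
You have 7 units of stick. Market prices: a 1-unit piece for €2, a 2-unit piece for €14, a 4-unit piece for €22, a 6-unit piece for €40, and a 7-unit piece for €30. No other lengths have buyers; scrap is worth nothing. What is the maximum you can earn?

Let f[k] be the best obtainable value from length k. For each k, try every first piece i and keep the best of price[i] + f[k−i].
f[1] = 2
f[2] = 14
f[3] = 16  (first piece 1, then f[2]=14)
f[4] = 28  (first piece 2, then f[2]=14)
f[5] = 30  (first piece 1, then f[4]=28)
f[6] = 42  (first piece 2, then f[4]=28)
f[7] = 44  (first piece 1, then f[6]=42)
One optimal cutting: 2 + 2 + 2 + 1 → €44.

44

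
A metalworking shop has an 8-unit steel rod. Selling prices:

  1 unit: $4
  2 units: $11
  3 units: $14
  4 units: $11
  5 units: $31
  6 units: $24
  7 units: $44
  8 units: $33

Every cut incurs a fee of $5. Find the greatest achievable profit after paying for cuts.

43

Consider every possible first cut. r[k] is the best of p[i]+r[k−i] over all sellable i≤k, charging 5 whenever i<k.
r[1] = 4
r[2] = max(4+4-5, 11+0) = 11
r[3] = max(4+11-5, 11+4-5, 14+0) = 14
r[4] = max(4+14-5, 11+11-5, 14+4-5, 11+0) = 17
r[5] = max(4+17-5, 11+14-5, 14+11-5, 11+4-5, 31+0) = 31
r[6] = max(4+31-5, 11+17-5, 14+14-5, 11+11-5, 31+4-5, 24+0) = 30
r[7] = max(4+30-5, 11+31-5, 14+17-5, …, 24+4-5, 44+0) = 44
r[8] = max(4+44-5, 11+30-5, 14+31-5, …, 44+4-5, 33+0) = 43
One optimal plan: pieces 7 + 1 (1 cut) → $48 − $5 = $43.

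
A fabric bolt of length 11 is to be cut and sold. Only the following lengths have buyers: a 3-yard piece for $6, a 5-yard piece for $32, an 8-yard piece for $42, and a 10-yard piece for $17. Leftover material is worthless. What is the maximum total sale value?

64

Let r[k] be the best obtainable value from length k. For each k, try every first piece i and keep the best of price[i] + r[k−i].
r[1] = 0
r[2] = 0
r[3] = 6
r[4] = 6
r[5] = max(6+0, 32+0) = 32
r[6] = max(6+6, 32+0) = 32
r[7] = max(6+6, 32+0) = 32
r[8] = max(6+32, 32+6, 42+0) = 42
r[9] = max(6+32, 32+6, 42+0) = 42
r[10] = max(6+32, 32+32, 42+0, 17+0) = 64
r[11] = max(6+42, 32+32, 42+6, 17+0) = 64
One optimal cutting: pieces 5 + 5 with 1 yard of scrap → $64.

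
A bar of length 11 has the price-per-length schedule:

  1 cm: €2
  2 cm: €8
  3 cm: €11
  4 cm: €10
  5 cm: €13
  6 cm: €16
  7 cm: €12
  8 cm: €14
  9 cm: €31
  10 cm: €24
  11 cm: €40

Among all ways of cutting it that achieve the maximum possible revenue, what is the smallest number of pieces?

Consider every possible first cut. r[k] is the best of p[i]+r[k−i] over all sellable i≤k.
r[1] = 2
r[2] = 8
r[3] = 11
r[4] = 16  (first piece 2, then r[2]=8)
r[5] = 19  (first piece 2, then r[3]=11)
r[6] = 24  (first piece 2, then r[4]=16)
r[7] = 27  (first piece 2, then r[5]=19)
r[8] = 32  (first piece 2, then r[6]=24)
r[9] = 35  (first piece 2, then r[7]=27)
r[10] = 40  (first piece 2, then r[8]=32)
r[11] = 43  (first piece 2, then r[9]=35)
Maximum revenue is €43.
Now minimize piece count subject to staying optimal: for each k, pieces[k] = 1 + min over i with p[i]+r[k−i]=r[k] of pieces[k−i].
pieces[8] = 4
pieces[9] = 4
pieces[10] = 5
pieces[11] = 5

5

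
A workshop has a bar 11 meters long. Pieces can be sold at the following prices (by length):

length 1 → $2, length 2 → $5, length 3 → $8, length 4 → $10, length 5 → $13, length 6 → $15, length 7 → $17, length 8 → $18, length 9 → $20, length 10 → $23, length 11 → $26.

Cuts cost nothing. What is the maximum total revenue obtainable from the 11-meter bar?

Let v[k] be the best obtainable value from length k. For each k, try every first piece i and keep the best of price[i] + v[k−i].
v[1] = 2
v[2] = max(2+2, 5+0) = 5
v[3] = max(2+5, 5+2, 8+0) = 8
v[4] = max(2+8, 5+5, 8+2, 10+0) = 10
v[5] = max(2+10, 5+8, 8+5, 10+2, 13+0) = 13
v[6] = max(2+13, 5+10, 8+8, 10+5, 13+2, 15+0) = 16
v[7] = max(2+16, 5+13, 8+10, …, 15+2, 17+0) = 18
v[8] = max(2+18, 5+16, 8+13, …, 17+2, 18+0) = 21
v[9] = max(2+21, 5+18, 8+16, …, 18+2, 20+0) = 24
v[10] = max(2+24, 5+21, 8+18, …, 20+2, 23+0) = 26
v[11] = max(2+26, 5+24, 8+21, …, 23+2, 26+0) = 29
One optimal cutting: 3 + 3 + 3 + 2 → $8 + $8 + $8 + $5 = $29.

29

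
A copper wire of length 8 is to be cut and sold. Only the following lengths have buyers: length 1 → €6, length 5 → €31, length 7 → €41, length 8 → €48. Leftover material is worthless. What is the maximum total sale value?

49

Consider every possible first cut. r[k] is the best of p[i]+r[k−i] over all sellable i≤k.
r[1] = 6
r[2] = 12  (first piece 1, then r[1]=6)
r[3] = 18  (first piece 1, then r[2]=12)
r[4] = 24  (first piece 1, then r[3]=18)
r[5] = max(6+24, 31+0) = 31
r[6] = max(6+31, 31+6) = 37
r[7] = max(6+37, 31+12, 41+0) = 43
r[8] = max(6+43, 31+18, 41+6, 48+0) = 49
One optimal cutting: 5 + 1 + 1 + 1 → €49.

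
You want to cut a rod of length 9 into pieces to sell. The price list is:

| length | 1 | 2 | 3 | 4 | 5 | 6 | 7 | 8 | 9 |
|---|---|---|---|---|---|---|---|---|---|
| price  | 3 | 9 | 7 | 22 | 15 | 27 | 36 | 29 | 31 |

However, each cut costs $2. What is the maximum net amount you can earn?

43

Consider every possible first cut. net[k] is the best of p[i]+net[k−i] over all sellable i≤k, charging 2 whenever i<k.
net[1] = 3
net[2] = 9
net[3] = 10  (first piece 1, then net[2]=9)
net[4] = 22
net[5] = 23  (first piece 1, then net[4]=22)
net[6] = 29  (first piece 2, then net[4]=22)
net[7] = 36
net[8] = 42  (first piece 4, then net[4]=22)
net[9] = 43  (first piece 1, then net[8]=42)
One optimal plan: pieces 4 + 4 + 1 (2 cuts) → $47 − $4 = $43.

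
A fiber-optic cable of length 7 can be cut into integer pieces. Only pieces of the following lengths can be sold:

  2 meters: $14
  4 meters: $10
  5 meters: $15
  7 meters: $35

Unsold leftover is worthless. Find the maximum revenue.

Build f[k] bottom-up: f[k] = max over allowed piece i of (p[i] + f[k−i]).
f[1] = 0
f[2] = 14
f[3] = 14
f[4] = max(14+14, 10+0) = 28
f[5] = max(14+14, 10+0, 15+0) = 28
f[6] = max(14+28, 10+14, 15+0) = 42
f[7] = max(14+28, 10+14, 15+14, 35+0) = 42
One optimal cutting: pieces 2 + 2 + 2 with 1 meter of scrap → $42.

42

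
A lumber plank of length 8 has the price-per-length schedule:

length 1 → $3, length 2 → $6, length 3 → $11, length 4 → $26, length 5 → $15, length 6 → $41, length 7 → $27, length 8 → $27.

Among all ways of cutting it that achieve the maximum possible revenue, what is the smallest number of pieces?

Consider every possible first cut. r[k] is the best of p[i]+r[k−i] over all sellable i≤k.
r[1] = 3
r[2] = max(3+3, 6+0) = 6
r[3] = max(3+6, 6+3, 11+0) = 11
r[4] = max(3+11, 6+6, 11+3, 26+0) = 26
r[5] = max(3+26, 6+11, 11+6, 26+3, 15+0) = 29
r[6] = max(3+29, 6+26, 11+11, 26+6, 15+3, 41+0) = 41
r[7] = max(3+41, 6+29, 11+26, …, 41+3, 27+0) = 44
r[8] = max(3+44, 6+41, 11+29, …, 27+3, 27+0) = 52
Maximum revenue is $52.
Now minimize piece count subject to staying optimal: for each k, pieces[k] = 1 + min over i with p[i]+r[k−i]=r[k] of pieces[k−i].
pieces[5] = 2
pieces[6] = 1
pieces[7] = 2
pieces[8] = 2

2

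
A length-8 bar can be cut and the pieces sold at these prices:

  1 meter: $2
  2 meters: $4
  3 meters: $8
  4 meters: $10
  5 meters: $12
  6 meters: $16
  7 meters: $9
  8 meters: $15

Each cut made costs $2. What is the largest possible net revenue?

18

Consider every possible first cut. v[k] is the best of p[i]+v[k−i] over all sellable i≤k, charging 2 whenever i<k.
v[1] = 2
v[2] = 4
v[3] = 8
v[4] = 10
v[5] = 12
v[6] = 16
v[7] = 16  (first piece 1, then v[6]=16)
v[8] = 18  (first piece 2, then v[6]=16)
One optimal plan: pieces 6 + 2 (1 cut) → $20 − $2 = $18.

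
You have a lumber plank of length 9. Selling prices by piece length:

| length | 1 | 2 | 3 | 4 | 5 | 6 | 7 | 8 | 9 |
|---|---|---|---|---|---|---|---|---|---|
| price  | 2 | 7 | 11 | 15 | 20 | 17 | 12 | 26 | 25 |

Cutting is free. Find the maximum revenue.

35

Consider every possible first cut. best[k] is the best of p[i]+best[k−i] over all sellable i≤k.
best[1] = 2
best[2] = max(2+2, 7+0) = 7
best[3] = max(2+7, 7+2, 11+0) = 11
best[4] = max(2+11, 7+7, 11+2, 15+0) = 15
best[5] = max(2+15, 7+11, 11+7, 15+2, 20+0) = 20
best[6] = max(2+20, 7+15, 11+11, 15+7, 20+2, 17+0) = 22
best[7] = max(2+22, 7+20, 11+15, …, 17+2, 12+0) = 27
best[8] = max(2+27, 7+22, 11+20, …, 12+2, 26+0) = 31
best[9] = max(2+31, 7+27, 11+22, …, 26+2, 25+0) = 35
One optimal cutting: 5 + 4 → $20 + $15 = $35.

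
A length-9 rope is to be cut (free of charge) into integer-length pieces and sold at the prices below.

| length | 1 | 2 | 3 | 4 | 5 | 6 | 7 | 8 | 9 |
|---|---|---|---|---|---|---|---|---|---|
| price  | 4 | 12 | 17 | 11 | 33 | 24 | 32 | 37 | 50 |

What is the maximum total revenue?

57

Let r[k] be the best obtainable value from length k. For each k, try every first piece i and keep the best of price[i] + r[k−i].
r[1] = 4
r[2] = 12
r[3] = 17
r[4] = 24  (first piece 2, then r[2]=12)
r[5] = 33
r[6] = 37  (first piece 1, then r[5]=33)
r[7] = 45  (first piece 2, then r[5]=33)
r[8] = 50  (first piece 3, then r[5]=33)
r[9] = 57  (first piece 2, then r[7]=45)
One optimal cutting: 5 + 2 + 2 → 33 + 12 + 12 = 57.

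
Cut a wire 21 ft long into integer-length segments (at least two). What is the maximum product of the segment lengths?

2187

Define prod[k] = max over 1≤i<k of i · max(k−i, prod[k−i]); the inner max lets the remainder stay uncut if that's better.
prod[2] = 1·max(1,0) = 1·1 = 1
prod[3] = max(1·2, 2·1) = 2
prod[4] = max(1·3, 2·2, 3·1) = 4
prod[5] = max(1·4, 2·3, 3·2, 4·1) = 6
prod[6] = max(1·6, 2·4, 3·3, 4·2, 5·1) = 9
prod[7] = max(1·9, 2·6, 3·4, 4·3, 5·2, 6·1) = 12
prod[8] = max(1·12, 2·9, 3·6, …, 6·2, 7·1) = 18
prod[9] = max(1·18, 2·12, 3·9, …, 7·2, 8·1) = 27
prod[10] = max(1·27, 2·18, 3·12, …, 8·2, 9·1) = 36
prod[11] = max(1·36, 2·27, 3·18, …, 9·2, 10·1) = 54
prod[12] = max(1·54, 2·36, 3·27, …, 10·2, 11·1) = 81
prod[13] = max(1·81, 2·54, 3·36, …, 11·2, 12·1) = 108
prod[14] = max(1·108, 2·81, 3·54, …, 12·2, 13·1) = 162
prod[15] = max(1·162, 2·108, 3·81, …, 13·2, 14·1) = 243
prod[16] = max(1·243, 2·162, 3·108, …, 14·2, 15·1) = 324
prod[17] = max(1·324, 2·243, 3·162, …, 15·2, 16·1) = 486
prod[18] = max(1·486, 2·324, 3·243, …, 16·2, 17·1) = 729
prod[19] = max(1·729, 2·486, 3·324, …, 17·2, 18·1) = 972
prod[20] = max(1·972, 2·729, 3·486, …, 18·2, 19·1) = 1458
prod[21] = max(1·1458, 2·972, 3·729, …, 19·2, 20·1) = 2187
One optimal split: 3 + 3 + 3 + 3 + 3 + 3 + 3; product 3·3·3·3·3·3·3 = 2187.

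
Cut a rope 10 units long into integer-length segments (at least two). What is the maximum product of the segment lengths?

Fill f[k] for k=2..10: at each k try every first piece i and multiply by the better of (k−i) uncut or f[k−i].
Small cases: f[2]=1, f[3]=2, f[4]=4.
f[5] = max(1*4, 2*3, 3*2, 4*1) = 6
f[6] = max(1*6, 2*4, 3*3, 4*2, 5*1) = 9
f[7] = max(1*9, 2*6, 3*4, 4*3, 5*2, 6*1) = 12
f[8] = max(1*12, 2*9, 3*6, …, 6*2, 7*1) = 18
f[9] = max(1*18, 2*12, 3*9, …, 7*2, 8*1) = 27
f[10] = max(1*27, 2*18, 3*12, …, 8*2, 9*1) = 36
One optimal split: 3 + 3 + 2 + 2; product 3*3*2*2 = 36.

36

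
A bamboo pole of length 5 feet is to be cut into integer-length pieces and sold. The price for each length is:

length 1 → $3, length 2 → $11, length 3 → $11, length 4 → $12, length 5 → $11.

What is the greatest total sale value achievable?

Build v[k] bottom-up: v[k] = max over allowed piece i of (p[i] + v[k−i]).
v[1] = 3
v[2] = max(3+3, 11+0) = 11
v[3] = max(3+11, 11+3, 11+0) = 14
v[4] = max(3+14, 11+11, 11+3, 12+0) = 22
v[5] = max(3+22, 11+14, 11+11, 12+3, 11+0) = 25
One optimal cutting: 2 + 2 + 1 → $11 + $11 + $3 = $25.

25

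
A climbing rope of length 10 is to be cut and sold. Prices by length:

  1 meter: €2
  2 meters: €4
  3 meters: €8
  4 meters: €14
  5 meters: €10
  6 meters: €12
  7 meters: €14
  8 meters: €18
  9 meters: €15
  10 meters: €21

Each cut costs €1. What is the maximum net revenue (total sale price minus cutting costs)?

Build net[k] bottom-up: net[k] = max over allowed piece i of (p[i] + net[k−i]) − 1 per cut.
net[1] = 2
net[2] = max(2+2-1, 4+0) = 4
net[3] = max(2+4-1, 4+2-1, 8+0) = 8
net[4] = max(2+8-1, 4+4-1, 8+2-1, 14+0) = 14
net[5] = max(2+14-1, 4+8-1, 8+4-1, 14+2-1, 10+0) = 15
net[6] = max(2+15-1, 4+14-1, 8+8-1, 14+4-1, 10+2-1, 12+0) = 17
net[7] = max(2+17-1, 4+15-1, 8+14-1, …, 12+2-1, 14+0) = 21
net[8] = max(2+21-1, 4+17-1, 8+15-1, …, 14+2-1, 18+0) = 27
net[9] = max(2+27-1, 4+21-1, 8+17-1, …, 18+2-1, 15+0) = 28
net[10] = max(2+28-1, 4+27-1, 8+21-1, …, 15+2-1, 21+0) = 30
One optimal plan: pieces 4 + 4 + 2 (2 cuts) → €32 − €2 = €30.

30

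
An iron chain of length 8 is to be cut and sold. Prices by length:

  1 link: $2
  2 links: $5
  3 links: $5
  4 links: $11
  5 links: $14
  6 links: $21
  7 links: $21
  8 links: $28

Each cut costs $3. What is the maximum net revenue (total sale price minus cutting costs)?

Consider every possible first cut. net[k] is the best of p[i]+net[k−i] over all sellable i≤k, charging 3 whenever i<k.
net[1] = 2
net[2] = 5
net[3] = 5
net[4] = 11
net[5] = 14
net[6] = 21
net[7] = 21
net[8] = 28
Best is to make no cuts and sell whole for $28.

28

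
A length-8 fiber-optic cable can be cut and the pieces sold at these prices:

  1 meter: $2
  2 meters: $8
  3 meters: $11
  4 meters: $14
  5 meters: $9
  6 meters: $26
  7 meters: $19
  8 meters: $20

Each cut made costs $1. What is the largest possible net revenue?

Consider every possible first cut. net[k] is the best of p[i]+net[k−i] over all sellable i≤k, charging 1 whenever i<k.
net[1] = 2
net[2] = max(2+2-1, 8+0) = 8
net[3] = max(2+8-1, 8+2-1, 11+0) = 11
net[4] = max(2+11-1, 8+8-1, 11+2-1, 14+0) = 15
net[5] = max(2+15-1, 8+11-1, 11+8-1, 14+2-1, 9+0) = 18
net[6] = max(2+18-1, 8+15-1, 11+11-1, 14+8-1, 9+2-1, 26+0) = 26
net[7] = max(2+26-1, 8+18-1, 11+15-1, …, 26+2-1, 19+0) = 27
net[8] = max(2+27-1, 8+26-1, 11+18-1, …, 19+2-1, 20+0) = 33
One optimal plan: pieces 6 + 2 (1 cut) → $34 − $1 = $33.

33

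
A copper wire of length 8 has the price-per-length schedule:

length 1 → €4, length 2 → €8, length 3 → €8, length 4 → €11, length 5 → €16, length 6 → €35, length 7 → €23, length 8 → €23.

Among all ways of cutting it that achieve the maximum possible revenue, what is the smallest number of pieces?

Build r[k] bottom-up: r[k] = max over allowed piece i of (p[i] + r[k−i]).
r[1] = 4
r[2] = 8  (first piece 1, then r[1]=4)
r[3] = 12  (first piece 1, then r[2]=8)
r[4] = 16  (first piece 1, then r[3]=12)
r[5] = 20  (first piece 1, then r[4]=16)
r[6] = 35
r[7] = 39  (first piece 1, then r[6]=35)
r[8] = 43  (first piece 1, then r[7]=39)
Maximum revenue is €43.
Now minimize piece count subject to staying optimal: for each k, pieces[k] = 1 + min over i with p[i]+r[k−i]=r[k] of pieces[k−i].
pieces[5] = 3
pieces[6] = 1
pieces[7] = 2
pieces[8] = 2

2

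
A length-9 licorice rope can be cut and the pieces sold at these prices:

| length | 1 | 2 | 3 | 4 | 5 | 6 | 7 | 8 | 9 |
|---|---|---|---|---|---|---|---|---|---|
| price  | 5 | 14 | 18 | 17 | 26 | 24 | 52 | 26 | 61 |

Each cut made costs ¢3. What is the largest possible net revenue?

Let r[k] be the best obtainable value from length k. For each k, try every first piece i and keep the best of price[i] + r[k−i] minus the 3 cut fee when i<k.
r[1] = 5
r[2] = max(5+5-3, 14+0) = 14
r[3] = max(5+14-3, 14+5-3, 18+0) = 18
r[4] = max(5+18-3, 14+14-3, 18+5-3, 17+0) = 25
r[5] = max(5+25-3, 14+18-3, 18+14-3, 17+5-3, 26+0) = 29
r[6] = max(5+29-3, 14+25-3, 18+18-3, 17+14-3, 26+5-3, 24+0) = 36
r[7] = max(5+36-3, 14+29-3, 18+25-3, …, 24+5-3, 52+0) = 52
r[8] = max(5+52-3, 14+36-3, 18+29-3, …, 52+5-3, 26+0) = 54
r[9] = max(5+54-3, 14+52-3, 18+36-3, …, 26+5-3, 61+0) = 63
One optimal plan: pieces 7 + 2 (1 cut) → ¢66 − ¢3 = ¢63.

63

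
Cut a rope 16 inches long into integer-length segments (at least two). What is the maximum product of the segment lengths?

324

Let g[k] be the best product for length k (with at least one cut). For each first piece i, the rest contributes max(k−i, g[k−i]).
Small cases: g[2]=1, g[3]=2, g[4]=4, g[5]=6, g[6]=9, g[7]=12, g[8]=18, g[9]=27.
g[10] = max(1*27, 2*18, 3*12, …, 8*2, 9*1) = 36
g[11] = max(1*36, 2*27, 3*18, …, 9*2, 10*1) = 54
g[12] = max(1*54, 2*36, 3*27, …, 10*2, 11*1) = 81
g[13] = max(1*81, 2*54, 3*36, …, 11*2, 12*1) = 108
g[14] = max(1*108, 2*81, 3*54, …, 12*2, 13*1) = 162
g[15] = max(1*162, 2*108, 3*81, …, 13*2, 14*1) = 243
g[16] = max(1*243, 2*162, 3*108, …, 14*2, 15*1) = 324
One optimal split: 3 + 3 + 3 + 3 + 2 + 2; product 3*3*3*3*2*2 = 324.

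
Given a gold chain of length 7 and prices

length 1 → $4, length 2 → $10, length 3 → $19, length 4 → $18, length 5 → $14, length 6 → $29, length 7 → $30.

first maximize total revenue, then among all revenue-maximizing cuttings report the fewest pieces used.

3

Consider every possible first cut. r[k] is the best of p[i]+r[k−i] over all sellable i≤k.
r[1] = 4
r[2] = max(4+4, 10+0) = 10
r[3] = max(4+10, 10+4, 19+0) = 19
r[4] = max(4+19, 10+10, 19+4, 18+0) = 23
r[5] = max(4+23, 10+19, 19+10, 18+4, 14+0) = 29
r[6] = max(4+29, 10+23, 19+19, 18+10, 14+4, 29+0) = 38
r[7] = max(4+38, 10+29, 19+23, …, 29+4, 30+0) = 42
Maximum revenue is $42.
Now minimize piece count subject to staying optimal: for each k, pieces[k] = 1 + min over i with p[i]+r[k−i]=r[k] of pieces[k−i].
pieces[4] = 2
pieces[5] = 2
pieces[6] = 2
pieces[7] = 3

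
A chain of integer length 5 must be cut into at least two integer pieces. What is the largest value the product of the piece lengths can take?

6

Fill P[k] for k=2..5: at each k try every first piece i and multiply by the better of (k−i) uncut or P[k−i].
P[2] = 1·max(1,0) = 1·1 = 1
P[3] = 1·max(2,1) = 1·2 = 2
P[4] = 2·max(2,1) = 2·2 = 4
P[5] = 2·max(3,2) = 2·3 = 6
One optimal split: 3 + 2; product 3·2 = 6.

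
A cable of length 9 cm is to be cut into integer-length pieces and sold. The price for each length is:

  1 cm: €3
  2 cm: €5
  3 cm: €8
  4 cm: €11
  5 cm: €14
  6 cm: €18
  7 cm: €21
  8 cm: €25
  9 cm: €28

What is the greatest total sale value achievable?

Build v[k] bottom-up: v[k] = max over allowed piece i of (p[i] + v[k−i]).
v[1] = 3
v[2] = max(3+3, 5+0) = 6
v[3] = max(3+6, 5+3, 8+0) = 9
v[4] = max(3+9, 5+6, 8+3, 11+0) = 12
v[5] = max(3+12, 5+9, 8+6, 11+3, 14+0) = 15
v[6] = max(3+15, 5+12, 8+9, 11+6, 14+3, 18+0) = 18
v[7] = max(3+18, 5+15, 8+12, …, 18+3, 21+0) = 21
v[8] = max(3+21, 5+18, 8+15, …, 21+3, 25+0) = 25
v[9] = max(3+25, 5+21, 8+18, …, 25+3, 28+0) = 28
One optimal cutting: 8 + 1 → €25 + €3 = €28.

28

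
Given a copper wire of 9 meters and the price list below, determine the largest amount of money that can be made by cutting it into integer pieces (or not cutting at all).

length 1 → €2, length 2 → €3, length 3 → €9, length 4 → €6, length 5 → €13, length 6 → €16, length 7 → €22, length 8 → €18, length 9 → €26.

Consider every possible first cut. best[k] is the best of p[i]+best[k−i] over all sellable i≤k.
best[1] = 2
best[2] = 4  (first piece 1, then best[1]=2)
best[3] = 9
best[4] = 11  (first piece 1, then best[3]=9)
best[5] = 13  (first piece 1, then best[4]=11)
best[6] = 18  (first piece 3, then best[3]=9)
best[7] = 22
best[8] = 24  (first piece 1, then best[7]=22)
best[9] = 27  (first piece 3, then best[6]=18)
One optimal cutting: 3 + 3 + 3 → €9 + €9 + €9 = €27.

27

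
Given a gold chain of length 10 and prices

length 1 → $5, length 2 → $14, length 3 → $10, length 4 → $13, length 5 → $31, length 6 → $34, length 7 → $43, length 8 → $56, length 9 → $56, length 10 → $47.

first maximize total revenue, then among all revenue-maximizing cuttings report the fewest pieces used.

2

Build r[k] bottom-up: r[k] = max over allowed piece i of (p[i] + r[k−i]).
r[1] = 5
r[2] = max(5+5, 14+0) = 14
r[3] = max(5+14, 14+5, 10+0) = 19
r[4] = max(5+19, 14+14, 10+5, 13+0) = 28
r[5] = max(5+28, 14+19, 10+14, 13+5, 31+0) = 33
r[6] = max(5+33, 14+28, 10+19, 13+14, 31+5, 34+0) = 42
r[7] = max(5+42, 14+33, 10+28, …, 34+5, 43+0) = 47
r[8] = max(5+47, 14+42, 10+33, …, 43+5, 56+0) = 56
r[9] = max(5+56, 14+47, 10+42, …, 56+5, 56+0) = 61
r[10] = max(5+61, 14+56, 10+47, …, 56+5, 47+0) = 70
Maximum revenue is $70.
Now minimize piece count subject to staying optimal: for each k, pieces[k] = 1 + min over i with p[i]+r[k−i]=r[k] of pieces[k−i].
pieces[7] = 4
pieces[8] = 1
pieces[9] = 2
pieces[10] = 2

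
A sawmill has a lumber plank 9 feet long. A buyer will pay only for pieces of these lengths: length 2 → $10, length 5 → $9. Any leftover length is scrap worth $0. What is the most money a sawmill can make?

Consider every possible first cut. best[k] is the best of p[i]+best[k−i] over all sellable i≤k.
best[1] = 0
best[2] = 10
best[3] = 10
best[4] = 20  (first piece 2, then best[2]=10)
best[5] = 20
best[6] = 30  (first piece 2, then best[4]=20)
best[7] = 30
best[8] = 40  (first piece 2, then best[6]=30)
best[9] = 40
One optimal cutting: pieces 2 + 2 + 2 + 2 with 1 foot of scrap → $40.

40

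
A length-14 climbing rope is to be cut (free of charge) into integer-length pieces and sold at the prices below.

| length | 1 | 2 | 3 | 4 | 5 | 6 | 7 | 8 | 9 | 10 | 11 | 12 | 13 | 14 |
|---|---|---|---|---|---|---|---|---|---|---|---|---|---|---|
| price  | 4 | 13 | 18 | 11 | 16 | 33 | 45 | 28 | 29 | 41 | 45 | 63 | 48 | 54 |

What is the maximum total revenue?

91

Let r[k] be the best obtainable value from length k. For each k, try every first piece i and keep the best of price[i] + r[k−i].
r[1] = 4
r[2] = max(4+4, 13+0) = 13
r[3] = max(4+13, 13+4, 18+0) = 18
r[4] = max(4+18, 13+13, 18+4, 11+0) = 26
r[5] = max(4+26, 13+18, 18+13, 11+4, 16+0) = 31
r[6] = max(4+31, 13+26, 18+18, 11+13, 16+4, 33+0) = 39
r[7] = max(4+39, 13+31, 18+26, …, 33+4, 45+0) = 45
r[8] = max(4+45, 13+39, 18+31, …, 45+4, 28+0) = 52
r[9] = max(4+52, 13+45, 18+39, …, 28+4, 29+0) = 58
r[10] = max(4+58, 13+52, 18+45, …, 29+4, 41+0) = 65
r[11] = max(4+65, 13+58, 18+52, …, 41+4, 45+0) = 71
r[12] = max(4+71, 13+65, 18+58, …, 45+4, 63+0) = 78
r[13] = max(4+78, 13+71, 18+65, …, 63+4, 48+0) = 84
r[14] = max(4+84, 13+78, 18+71, …, 48+4, 54+0) = 91
One optimal cutting: 2 + 2 + 2 + 2 + 2 + 2 + 2 → €13 + €13 + €13 + €13 + €13 + €13 + €13 = €91.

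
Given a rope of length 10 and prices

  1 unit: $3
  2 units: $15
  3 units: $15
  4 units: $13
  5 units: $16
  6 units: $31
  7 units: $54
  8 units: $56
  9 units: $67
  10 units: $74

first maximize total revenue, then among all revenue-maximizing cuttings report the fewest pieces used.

5

Let r[k] be the best obtainable value from length k. For each k, try every first piece i and keep the best of price[i] + r[k−i].
r[1] = 3
r[2] = max(3+3, 15+0) = 15
r[3] = max(3+15, 15+3, 15+0) = 18
r[4] = max(3+18, 15+15, 15+3, 13+0) = 30
r[5] = max(3+30, 15+18, 15+15, 13+3, 16+0) = 33
r[6] = max(3+33, 15+30, 15+18, 13+15, 16+3, 31+0) = 45
r[7] = max(3+45, 15+33, 15+30, …, 31+3, 54+0) = 54
r[8] = max(3+54, 15+45, 15+33, …, 54+3, 56+0) = 60
r[9] = max(3+60, 15+54, 15+45, …, 56+3, 67+0) = 69
r[10] = max(3+69, 15+60, 15+54, …, 67+3, 74+0) = 75
Maximum revenue is $75.
Now minimize piece count subject to staying optimal: for each k, pieces[k] = 1 + min over i with p[i]+r[k−i]=r[k] of pieces[k−i].
pieces[7] = 1
pieces[8] = 4
pieces[9] = 2
pieces[10] = 5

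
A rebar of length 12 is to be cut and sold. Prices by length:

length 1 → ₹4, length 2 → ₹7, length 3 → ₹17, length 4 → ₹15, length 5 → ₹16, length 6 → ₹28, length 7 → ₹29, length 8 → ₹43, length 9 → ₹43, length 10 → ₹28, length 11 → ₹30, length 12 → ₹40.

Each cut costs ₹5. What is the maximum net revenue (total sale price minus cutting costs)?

Consider every possible first cut. net[k] is the best of p[i]+net[k−i] over all sellable i≤k, charging 5 whenever i<k.
net[1] = 4
net[2] = max(4+4-5, 7+0) = 7
net[3] = max(4+7-5, 7+4-5, 17+0) = 17
net[4] = max(4+17-5, 7+7-5, 17+4-5, 15+0) = 16
net[5] = max(4+16-5, 7+17-5, 17+7-5, 15+4-5, 16+0) = 19
net[6] = max(4+19-5, 7+16-5, 17+17-5, 15+7-5, 16+4-5, 28+0) = 29
net[7] = max(4+29-5, 7+19-5, 17+16-5, …, 28+4-5, 29+0) = 29
net[8] = max(4+29-5, 7+29-5, 17+19-5, …, 29+4-5, 43+0) = 43
net[9] = max(4+43-5, 7+29-5, 17+29-5, …, 43+4-5, 43+0) = 43
net[10] = max(4+43-5, 7+43-5, 17+29-5, …, 43+4-5, 28+0) = 45
net[11] = max(4+45-5, 7+43-5, 17+43-5, …, 28+4-5, 30+0) = 55
net[12] = max(4+55-5, 7+45-5, 17+43-5, …, 30+4-5, 40+0) = 55
One optimal plan: pieces 9 + 3 (1 cut) → ₹60 − ₹5 = ₹55.

55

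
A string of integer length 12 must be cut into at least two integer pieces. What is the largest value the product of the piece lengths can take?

Let P[k] be the best product for length k (with at least one cut). For each first piece i, the rest contributes max(k−i, P[k−i]).
Small cases: P[2]=1, P[3]=2, P[4]=4, P[5]=6, P[6]=9.
P[7] = max(1*9, 2*6, 3*4, 4*3, 5*2, 6*1) = 12
P[8] = max(1*12, 2*9, 3*6, …, 6*2, 7*1) = 18
P[9] = max(1*18, 2*12, 3*9, …, 7*2, 8*1) = 27
P[10] = max(1*27, 2*18, 3*12, …, 8*2, 9*1) = 36
P[11] = max(1*36, 2*27, 3*18, …, 9*2, 10*1) = 54
P[12] = max(1*54, 2*36, 3*27, …, 10*2, 11*1) = 81
One optimal split: 3 + 3 + 3 + 3; product 3*3*3*3 = 81.

81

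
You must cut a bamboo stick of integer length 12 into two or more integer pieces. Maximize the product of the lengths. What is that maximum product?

Let m[k] be the best product for length k (with at least one cut). For each first piece i, the rest contributes max(k−i, m[k−i]).
m[2] = 1*max(1,0) = 1*1 = 1
m[3] = max(1*2, 2*1) = 2
m[4] = max(1*3, 2*2, 3*1) = 4
m[5] = max(1*4, 2*3, 3*2, 4*1) = 6
m[6] = max(1*6, 2*4, 3*3, 4*2, 5*1) = 9
m[7] = max(1*9, 2*6, 3*4, 4*3, 5*2, 6*1) = 12
m[8] = max(1*12, 2*9, 3*6, …, 6*2, 7*1) = 18
m[9] = max(1*18, 2*12, 3*9, …, 7*2, 8*1) = 27
m[10] = max(1*27, 2*18, 3*12, …, 8*2, 9*1) = 36
m[11] = max(1*36, 2*27, 3*18, …, 9*2, 10*1) = 54
m[12] = max(1*54, 2*36, 3*27, …, 10*2, 11*1) = 81
One optimal split: 3 + 3 + 3 + 3; product 3*3*3*3 = 81.

81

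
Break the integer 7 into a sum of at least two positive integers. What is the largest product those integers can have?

Let g[k] be the best product for length k (with at least one cut). For each first piece i, the rest contributes max(k−i, g[k−i]).
g[2] = 1×max(1,0) = 1×1 = 1
g[3] = max(1×2, 2×1) = 2
g[4] = max(1×3, 2×2, 3×1) = 4
g[5] = max(1×4, 2×3, 3×2, 4×1) = 6
g[6] = max(1×6, 2×4, 3×3, 4×2, 5×1) = 9
g[7] = max(1×9, 2×6, 3×4, 4×3, 5×2, 6×1) = 12
One optimal split: 3 + 2 + 2; product 3×2×2 = 12.

12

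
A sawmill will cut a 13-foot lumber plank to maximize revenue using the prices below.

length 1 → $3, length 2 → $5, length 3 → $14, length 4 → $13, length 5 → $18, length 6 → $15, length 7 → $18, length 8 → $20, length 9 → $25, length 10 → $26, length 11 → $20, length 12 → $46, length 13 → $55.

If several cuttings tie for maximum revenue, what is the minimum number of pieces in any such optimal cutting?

5

Let r[k] be the best obtainable value from length k. For each k, try every first piece i and keep the best of price[i] + r[k−i].
r[1] = 3
r[2] = max(3+3, 5+0) = 6
r[3] = max(3+6, 5+3, 14+0) = 14
r[4] = max(3+14, 5+6, 14+3, 13+0) = 17
r[5] = max(3+17, 5+14, 14+6, 13+3, 18+0) = 20
r[6] = max(3+20, 5+17, 14+14, 13+6, 18+3, 15+0) = 28
r[7] = max(3+28, 5+20, 14+17, …, 15+3, 18+0) = 31
r[8] = max(3+31, 5+28, 14+20, …, 18+3, 20+0) = 34
r[9] = max(3+34, 5+31, 14+28, …, 20+3, 25+0) = 42
r[10] = max(3+42, 5+34, 14+31, …, 25+3, 26+0) = 45
r[11] = max(3+45, 5+42, 14+34, …, 26+3, 20+0) = 48
r[12] = max(3+48, 5+45, 14+42, …, 20+3, 46+0) = 56
r[13] = max(3+56, 5+48, 14+45, …, 46+3, 55+0) = 59
Maximum revenue is $59.
Now minimize piece count subject to staying optimal: for each k, pieces[k] = 1 + min over i with p[i]+r[k−i]=r[k] of pieces[k−i].
pieces[10] = 4
pieces[11] = 5
pieces[12] = 4
pieces[13] = 5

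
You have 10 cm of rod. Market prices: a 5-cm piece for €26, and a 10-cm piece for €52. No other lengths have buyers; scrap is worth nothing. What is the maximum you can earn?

Consider every possible first cut. best[k] is the best of p[i]+best[k−i] over all sellable i≤k.
best[1] = 0
best[2] = 0
best[3] = 0
best[4] = 0
best[5] = 26
best[6] = 26
best[7] = 26
best[8] = 26
best[9] = 26
best[10] = max(26+26, 52+0) = 52
One optimal cutting: 5 + 5 → €52.

52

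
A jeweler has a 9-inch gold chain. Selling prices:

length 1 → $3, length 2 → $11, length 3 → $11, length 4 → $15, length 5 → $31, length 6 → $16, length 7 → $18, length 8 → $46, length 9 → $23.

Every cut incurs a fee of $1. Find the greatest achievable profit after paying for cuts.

Consider every possible first cut. net[k] is the best of p[i]+net[k−i] over all sellable i≤k, charging 1 whenever i<k.
net[1] = 3
net[2] = 11
net[3] = 13  (first piece 1, then net[2]=11)
net[4] = 21  (first piece 2, then net[2]=11)
net[5] = 31
net[6] = 33  (first piece 1, then net[5]=31)
net[7] = 41  (first piece 2, then net[5]=31)
net[8] = 46
net[9] = 51  (first piece 2, then net[7]=41)
One optimal plan: pieces 5 + 2 + 2 (2 cuts) → $53 − $2 = $51.

51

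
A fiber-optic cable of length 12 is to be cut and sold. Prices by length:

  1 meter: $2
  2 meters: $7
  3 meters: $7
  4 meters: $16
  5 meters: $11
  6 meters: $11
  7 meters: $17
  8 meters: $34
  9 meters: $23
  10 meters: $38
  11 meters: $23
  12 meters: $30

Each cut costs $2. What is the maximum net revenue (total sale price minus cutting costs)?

48

Consider every possible first cut. v[k] is the best of p[i]+v[k−i] over all sellable i≤k, charging 2 whenever i<k.
v[1] = 2
v[2] = 7
v[3] = 7  (first piece 1, then v[2]=7)
v[4] = 16
v[5] = 16  (first piece 1, then v[4]=16)
v[6] = 21  (first piece 2, then v[4]=16)
v[7] = 21  (first piece 1, then v[6]=21)
v[8] = 34
v[9] = 34  (first piece 1, then v[8]=34)
v[10] = 39  (first piece 2, then v[8]=34)
v[11] = 39  (first piece 1, then v[10]=39)
v[12] = 48  (first piece 4, then v[8]=34)
One optimal plan: pieces 8 + 4 (1 cut) → $50 − $2 = $48.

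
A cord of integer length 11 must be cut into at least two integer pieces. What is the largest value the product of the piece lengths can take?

Define P[k] = max over 1≤i<k of i · max(k−i, P[k−i]); the inner max lets the remainder stay uncut if that's better.
Small cases: P[2]=1, P[3]=2, P[4]=4, P[5]=6.
P[6] = max(1×6, 2×4, 3×3, 4×2, 5×1) = 9
P[7] = max(1×9, 2×6, 3×4, 4×3, 5×2, 6×1) = 12
P[8] = max(1×12, 2×9, 3×6, …, 6×2, 7×1) = 18
P[9] = max(1×18, 2×12, 3×9, …, 7×2, 8×1) = 27
P[10] = max(1×27, 2×18, 3×12, …, 8×2, 9×1) = 36
P[11] = max(1×36, 2×27, 3×18, …, 9×2, 10×1) = 54
One optimal split: 3 + 3 + 3 + 2; product 3×3×3×2 = 54.

54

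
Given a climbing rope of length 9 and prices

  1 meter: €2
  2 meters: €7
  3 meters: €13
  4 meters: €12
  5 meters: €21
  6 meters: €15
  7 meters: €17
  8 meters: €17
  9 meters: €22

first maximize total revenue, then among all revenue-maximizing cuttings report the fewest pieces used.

3

Consider every possible first cut. r[k] is the best of p[i]+r[k−i] over all sellable i≤k.
r[1] = 2
r[2] = max(2+2, 7+0) = 7
r[3] = max(2+7, 7+2, 13+0) = 13
r[4] = max(2+13, 7+7, 13+2, 12+0) = 15
r[5] = max(2+15, 7+13, 13+7, 12+2, 21+0) = 21
r[6] = max(2+21, 7+15, 13+13, 12+7, 21+2, 15+0) = 26
r[7] = max(2+26, 7+21, 13+15, …, 15+2, 17+0) = 28
r[8] = max(2+28, 7+26, 13+21, …, 17+2, 17+0) = 34
r[9] = max(2+34, 7+28, 13+26, …, 17+2, 22+0) = 39
Maximum revenue is €39.
Now minimize piece count subject to staying optimal: for each k, pieces[k] = 1 + min over i with p[i]+r[k−i]=r[k] of pieces[k−i].
pieces[6] = 2
pieces[7] = 2
pieces[8] = 2
pieces[9] = 3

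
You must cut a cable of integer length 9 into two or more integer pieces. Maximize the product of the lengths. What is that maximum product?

27

Let g[k] be the best product for length k (with at least one cut). For each first piece i, the rest contributes max(k−i, g[k−i]).
g[2] = 1×max(1,0) = 1×1 = 1
g[3] = max(1×2, 2×1) = 2
g[4] = max(1×3, 2×2, 3×1) = 4
g[5] = max(1×4, 2×3, 3×2, 4×1) = 6
g[6] = max(1×6, 2×4, 3×3, 4×2, 5×1) = 9
g[7] = max(1×9, 2×6, 3×4, 4×3, 5×2, 6×1) = 12
g[8] = max(1×12, 2×9, 3×6, …, 6×2, 7×1) = 18
g[9] = max(1×18, 2×12, 3×9, …, 7×2, 8×1) = 27
One optimal split: 3 + 3 + 3; product 3×3×3 = 27.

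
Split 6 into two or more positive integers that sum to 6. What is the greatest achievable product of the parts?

Define m[k] = max over 1≤i<k of i · max(k−i, m[k−i]); the inner max lets the remainder stay uncut if that's better.
m[2] = 1·max(1,0) = 1·1 = 1
m[3] = 1·max(2,1) = 1·2 = 2
m[4] = 2·max(2,1) = 2·2 = 4
m[5] = 2·max(3,2) = 2·3 = 6
m[6] = 3·max(3,2) = 3·3 = 9
One optimal split: 3 + 3; product 3·3 = 9.

9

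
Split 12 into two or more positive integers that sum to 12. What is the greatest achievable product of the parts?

81

Let m[k] be the best product for length k (with at least one cut). For each first piece i, the rest contributes max(k−i, m[k−i]).
Small cases: m[2]=1, m[3]=2, m[4]=4, m[5]=6.
m[6] = 3×max(3,2) = 3×3 = 9
m[7] = 2×max(5,6) = 2×6 = 12
m[8] = 2×max(6,9) = 2×9 = 18
m[9] = 3×max(6,9) = 3×9 = 27
m[10] = 2×max(8,18) = 2×18 = 36
m[11] = 2×max(9,27) = 2×27 = 54
m[12] = 3×max(9,27) = 3×27 = 81
One optimal split: 3 + 3 + 3 + 3; product 3×3×3×3 = 81.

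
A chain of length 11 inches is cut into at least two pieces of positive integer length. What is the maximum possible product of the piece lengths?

54

Define g[k] = max over 1≤i<k of i · max(k−i, g[k−i]); the inner max lets the remainder stay uncut if that's better.
g[2] = 1·max(1,0) = 1·1 = 1
g[3] = max(1·2, 2·1) = 2
g[4] = max(1·3, 2·2, 3·1) = 4
g[5] = max(1·4, 2·3, 3·2, 4·1) = 6
g[6] = max(1·6, 2·4, 3·3, 4·2, 5·1) = 9
g[7] = max(1·9, 2·6, 3·4, 4·3, 5·2, 6·1) = 12
g[8] = max(1·12, 2·9, 3·6, …, 6·2, 7·1) = 18
g[9] = max(1·18, 2·12, 3·9, …, 7·2, 8·1) = 27
g[10] = max(1·27, 2·18, 3·12, …, 8·2, 9·1) = 36
g[11] = max(1·36, 2·27, 3·18, …, 9·2, 10·1) = 54
One optimal split: 3 + 3 + 3 + 2; product 3·3·3·2 = 54.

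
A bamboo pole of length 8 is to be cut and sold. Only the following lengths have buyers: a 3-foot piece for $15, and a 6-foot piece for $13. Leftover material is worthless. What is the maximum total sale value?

Consider every possible first cut. r[k] is the best of p[i]+r[k−i] over all sellable i≤k.
r[1] = 0
r[2] = 0
r[3] = 15
r[4] = 15
r[5] = 15
r[6] = max(15+15, 13+0) = 30
r[7] = max(15+15, 13+0) = 30
r[8] = max(15+15, 13+0) = 30
One optimal cutting: pieces 3 + 3 with 2 feet of scrap → $30.

30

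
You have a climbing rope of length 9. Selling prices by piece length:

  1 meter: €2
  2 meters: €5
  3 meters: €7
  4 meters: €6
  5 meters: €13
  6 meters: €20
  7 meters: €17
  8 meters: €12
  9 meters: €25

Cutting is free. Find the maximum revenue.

Consider every possible first cut. v[k] is the best of p[i]+v[k−i] over all sellable i≤k.
v[1] = 2
v[2] = max(2+2, 5+0) = 5
v[3] = max(2+5, 5+2, 7+0) = 7
v[4] = max(2+7, 5+5, 7+2, 6+0) = 10
v[5] = max(2+10, 5+7, 7+5, 6+2, 13+0) = 13
v[6] = max(2+13, 5+10, 7+7, 6+5, 13+2, 20+0) = 20
v[7] = max(2+20, 5+13, 7+10, …, 20+2, 17+0) = 22
v[8] = max(2+22, 5+20, 7+13, …, 17+2, 12+0) = 25
v[9] = max(2+25, 5+22, 7+20, …, 12+2, 25+0) = 27
One optimal cutting: 6 + 2 + 1 → €20 + €5 + €2 = €27.

27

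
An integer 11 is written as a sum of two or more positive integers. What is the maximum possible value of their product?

54

Fill prod[k] for k=2..11: at each k try every first piece i and multiply by the better of (k−i) uncut or prod[k−i].
Small cases: prod[2]=1, prod[3]=2, prod[4]=4.
prod[5] = 2·max(3,2) = 2·3 = 6
prod[6] = 3·max(3,2) = 3·3 = 9
prod[7] = 2·max(5,6) = 2·6 = 12
prod[8] = 2·max(6,9) = 2·9 = 18
prod[9] = 3·max(6,9) = 3·9 = 27
prod[10] = 2·max(8,18) = 2·18 = 36
prod[11] = 2·max(9,27) = 2·27 = 54
One optimal split: 3 + 3 + 3 + 2; product 3·3·3·2 = 54.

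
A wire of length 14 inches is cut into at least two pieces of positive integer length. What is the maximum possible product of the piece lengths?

Fill prod[k] for k=2..14: at each k try every first piece i and multiply by the better of (k−i) uncut or prod[k−i].
prod[2] = 1×max(1,0) = 1×1 = 1
prod[3] = max(1×2, 2×1) = 2
prod[4] = max(1×3, 2×2, 3×1) = 4
prod[5] = max(1×4, 2×3, 3×2, 4×1) = 6
prod[6] = max(1×6, 2×4, 3×3, 4×2, 5×1) = 9
prod[7] = max(1×9, 2×6, 3×4, 4×3, 5×2, 6×1) = 12
prod[8] = max(1×12, 2×9, 3×6, …, 6×2, 7×1) = 18
prod[9] = max(1×18, 2×12, 3×9, …, 7×2, 8×1) = 27
prod[10] = max(1×27, 2×18, 3×12, …, 8×2, 9×1) = 36
prod[11] = max(1×36, 2×27, 3×18, …, 9×2, 10×1) = 54
prod[12] = max(1×54, 2×36, 3×27, …, 10×2, 11×1) = 81
prod[13] = max(1×81, 2×54, 3×36, …, 11×2, 12×1) = 108
prod[14] = max(1×108, 2×81, 3×54, …, 12×2, 13×1) = 162
One optimal split: 3 + 3 + 3 + 3 + 2; product 3×3×3×3×2 = 162.

162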